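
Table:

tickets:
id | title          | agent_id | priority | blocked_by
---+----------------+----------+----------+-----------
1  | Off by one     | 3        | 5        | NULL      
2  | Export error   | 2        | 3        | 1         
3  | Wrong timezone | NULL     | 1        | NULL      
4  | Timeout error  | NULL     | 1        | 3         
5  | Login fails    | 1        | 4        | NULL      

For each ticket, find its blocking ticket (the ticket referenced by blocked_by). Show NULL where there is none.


This is a self-join: tickets is joined to a second copy of itself, matching each row's blocked_by to another row's id. Use LEFT JOIN so rows with blocked_by=NULL are kept.
  - ticket 1 (Off by one): blocked_by=NULL -> NULL
  - ticket 2 (Export error): blocked_by=1 -> Off by one
  - ticket 3 (Wrong timezone): blocked_by=NULL -> NULL
  - ticket 4 (Timeout error): blocked_by=3 -> Wrong timezone
  - ticket 5 (Login fails): blocked_by=NULL -> NULL

SQL:
SELECT a.title AS item, b.title AS blocked_by
FROM tickets a
LEFT JOIN tickets b ON a.blocked_by = b.id

Result:
item           | blocked_by    
---------------+---------------
Off by one     | NULL          
Export error   | Off by one    
Wrong timezone | NULL          
Timeout error  | Wrong timezone
Login fails    | NULL          


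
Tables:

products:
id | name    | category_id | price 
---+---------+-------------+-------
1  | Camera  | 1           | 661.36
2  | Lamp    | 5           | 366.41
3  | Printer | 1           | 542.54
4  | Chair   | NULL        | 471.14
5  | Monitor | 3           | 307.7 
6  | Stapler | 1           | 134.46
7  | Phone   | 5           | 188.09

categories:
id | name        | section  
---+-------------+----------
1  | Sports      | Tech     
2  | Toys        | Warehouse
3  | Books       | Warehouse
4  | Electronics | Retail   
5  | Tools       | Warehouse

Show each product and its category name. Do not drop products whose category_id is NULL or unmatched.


LEFT JOIN keeps every row from products (the left table); where category_id has no match in categories, the category columns become NULL. Walk through each product:
  - product 1 (Camera): category_id=1 -> matches Sports
  - product 2 (Lamp): category_id=5 -> matches Tools
  - product 3 (Printer): category_id=1 -> matches Sports
  - product 4 (Chair): category_id=NULL, no match -> kept with NULL
  - product 5 (Monitor): category_id=3 -> matches Books
  - product 6 (Stapler): category_id=1 -> matches Sports
  - product 7 (Phone): category_id=5 -> matches Tools
All 7 rows appear; 1 has NULL category.

SQL:
SELECT a.name, b.name AS category
FROM products a
LEFT JOIN categories b ON a.category_id = b.id

Result:
name    | category
--------+---------
Camera  | Sports  
Lamp    | Tools   
Printer | Sports  
Chair   | NULL    
Monitor | Books   
Stapler | Sports  
Phone   | Tools   


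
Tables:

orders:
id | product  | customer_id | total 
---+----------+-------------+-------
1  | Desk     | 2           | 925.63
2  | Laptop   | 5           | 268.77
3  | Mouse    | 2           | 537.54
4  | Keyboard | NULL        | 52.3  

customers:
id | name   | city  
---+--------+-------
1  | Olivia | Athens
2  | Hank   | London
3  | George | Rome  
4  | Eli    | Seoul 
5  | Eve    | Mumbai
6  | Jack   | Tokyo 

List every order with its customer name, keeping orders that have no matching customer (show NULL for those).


LEFT JOIN keeps every row from orders (the left table); where customer_id has no match in customers, the customer columns become NULL. Walk through each order:
  - order 1 (Desk): customer_id=2 -> matches Hank
  - order 2 (Laptop): customer_id=5 -> matches Eve
  - order 3 (Mouse): customer_id=2 -> matches Hank
  - order 4 (Keyboard): customer_id=NULL, no match -> kept with NULL
All 4 rows appear; 1 has NULL customer.

SQL:
SELECT a.product, b.name AS customer
FROM orders a
LEFT JOIN customers b ON a.customer_id = b.id

Result:
product  | customer
---------+---------
Desk     | Hank    
Laptop   | Eve     
Mouse    | Hank    
Keyboard | NULL    


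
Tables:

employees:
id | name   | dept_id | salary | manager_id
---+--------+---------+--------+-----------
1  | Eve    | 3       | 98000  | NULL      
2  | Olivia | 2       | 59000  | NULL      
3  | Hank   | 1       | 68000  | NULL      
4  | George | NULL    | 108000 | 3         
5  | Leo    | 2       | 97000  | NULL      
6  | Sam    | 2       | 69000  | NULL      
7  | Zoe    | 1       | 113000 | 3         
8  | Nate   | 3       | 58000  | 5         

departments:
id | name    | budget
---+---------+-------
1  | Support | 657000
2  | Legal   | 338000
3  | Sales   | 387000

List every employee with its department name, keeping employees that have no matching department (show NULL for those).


LEFT JOIN keeps every row from employees (the left table); where dept_id has no match in departments, the department columns become NULL. Walk through each employee:
  - employee 1 (Eve): dept_id=3 -> matches Sales
  - employee 2 (Olivia): dept_id=2 -> matches Legal
  - employee 3 (Hank): dept_id=1 -> matches Support
  - employee 4 (George): dept_id=NULL, no match -> kept with NULL
  - employee 5 (Leo): dept_id=2 -> matches Legal
  - employee 6 (Sam): dept_id=2 -> matches Legal
  - employee 7 (Zoe): dept_id=1 -> matches Support
  - employee 8 (Nate): dept_id=3 -> matches Sales
All 8 rows appear; 1 has NULL department.

SQL:
SELECT a.name, b.name AS department
FROM employees a
LEFT JOIN departments b ON a.dept_id = b.id

Result:
name   | department
-------+-----------
Eve    | Sales     
Olivia | Legal     
Hank   | Support   
George | NULL      
Leo    | Legal     
Sam    | Legal     
Zoe    | Support   
Nate   | Sales     


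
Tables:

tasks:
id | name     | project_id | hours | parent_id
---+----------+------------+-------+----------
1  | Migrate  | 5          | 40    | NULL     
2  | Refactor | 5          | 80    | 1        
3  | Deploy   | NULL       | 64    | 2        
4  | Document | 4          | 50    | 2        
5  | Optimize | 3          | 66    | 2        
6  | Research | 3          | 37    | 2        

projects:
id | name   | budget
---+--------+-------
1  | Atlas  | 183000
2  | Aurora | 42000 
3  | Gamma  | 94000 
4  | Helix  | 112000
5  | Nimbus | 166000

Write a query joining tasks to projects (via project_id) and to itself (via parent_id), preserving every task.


Two LEFT JOINs from the same base table tasks: one to projects via project_id, one to tasks itself via parent_id. Both are LEFT so every task is preserved.
Match against projects:
  - task 1 (Migrate): project_id=5 -> matches Nimbus
  - task 2 (Refactor): project_id=5 -> matches Nimbus
  - task 3 (Deploy): project_id=NULL, no match -> kept with NULL
  - task 4 (Document): project_id=4 -> matches Helix
  - task 5 (Optimize): project_id=3 -> matches Gamma
  - task 6 (Research): project_id=3 -> matches Gamma
Match against tasks (self):
  - task 1 (Migrate): parent_id=NULL -> NULL
  - task 2 (Refactor): parent_id=1 -> Migrate
  - task 3 (Deploy): parent_id=2 -> Refactor
  - task 4 (Document): parent_id=2 -> Refactor
  - task 5 (Optimize): parent_id=2 -> Refactor
  - task 6 (Research): parent_id=2 -> Refactor

SQL:
SELECT a.name, b.name AS project, c.name AS parent
FROM tasks a
LEFT JOIN projects b ON a.project_id = b.id
LEFT JOIN tasks c ON a.parent_id = c.id

Result:
name     | project | parent  
---------+---------+---------
Migrate  | Nimbus  | NULL    
Refactor | Nimbus  | Migrate 
Deploy   | NULL    | Refactor
Document | Helix   | Refactor
Optimize | Gamma   | Refactor
Research | Gamma   | Refactor


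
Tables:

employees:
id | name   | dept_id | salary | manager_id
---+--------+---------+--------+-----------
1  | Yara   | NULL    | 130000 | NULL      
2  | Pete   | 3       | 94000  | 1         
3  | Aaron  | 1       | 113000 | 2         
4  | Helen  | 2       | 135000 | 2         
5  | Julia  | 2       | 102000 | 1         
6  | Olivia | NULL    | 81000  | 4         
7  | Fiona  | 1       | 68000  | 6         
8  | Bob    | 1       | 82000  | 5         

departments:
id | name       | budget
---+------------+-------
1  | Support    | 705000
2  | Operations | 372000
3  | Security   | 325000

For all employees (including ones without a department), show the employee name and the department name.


LEFT JOIN keeps every row from employees (the left table); where dept_id has no match in departments, the department columns become NULL. Walk through each employee:
  - employee 1 (Yara): dept_id=NULL, no match -> kept with NULL
  - employee 2 (Pete): dept_id=3 -> matches Security
  - employee 3 (Aaron): dept_id=1 -> matches Support
  - employee 4 (Helen): dept_id=2 -> matches Operations
  - employee 5 (Julia): dept_id=2 -> matches Operations
  - employee 6 (Olivia): dept_id=NULL, no match -> kept with NULL
  - employee 7 (Fiona): dept_id=1 -> matches Support
  - employee 8 (Bob): dept_id=1 -> matches Support
All 8 rows appear; 2 have NULL department.

SQL:
SELECT a.name, b.name AS department
FROM employees a
LEFT JOIN departments b ON a.dept_id = b.id

Result:
name   | department
-------+-----------
Yara   | NULL      
Pete   | Security  
Aaron  | Support   
Helen  | Operations
Julia  | Operations
Olivia | NULL      
Fiona  | Support   
Bob    | Support   


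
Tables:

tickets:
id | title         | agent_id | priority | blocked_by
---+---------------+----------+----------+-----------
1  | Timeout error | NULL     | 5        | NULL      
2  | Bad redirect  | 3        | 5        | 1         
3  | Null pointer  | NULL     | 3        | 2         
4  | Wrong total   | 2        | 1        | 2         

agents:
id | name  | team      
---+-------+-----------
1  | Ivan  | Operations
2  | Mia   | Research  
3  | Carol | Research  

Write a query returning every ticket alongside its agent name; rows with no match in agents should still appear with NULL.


LEFT JOIN keeps every row from tickets (the left table); where agent_id has no match in agents, the agent columns become NULL. Walk through each ticket:
  - ticket 1 (Timeout error): agent_id=NULL, no match -> kept with NULL
  - ticket 2 (Bad redirect): agent_id=3 -> matches Carol
  - ticket 3 (Null pointer): agent_id=NULL, no match -> kept with NULL
  - ticket 4 (Wrong total): agent_id=2 -> matches Mia
All 4 rows appear; 2 have NULL agent.

SQL:
SELECT a.title, b.name AS agent
FROM tickets a
LEFT JOIN agents b ON a.agent_id = b.id

Result:
title         | agent
--------------+------
Timeout error | NULL 
Bad redirect  | Carol
Null pointer  | NULL 
Wrong total   | Mia  


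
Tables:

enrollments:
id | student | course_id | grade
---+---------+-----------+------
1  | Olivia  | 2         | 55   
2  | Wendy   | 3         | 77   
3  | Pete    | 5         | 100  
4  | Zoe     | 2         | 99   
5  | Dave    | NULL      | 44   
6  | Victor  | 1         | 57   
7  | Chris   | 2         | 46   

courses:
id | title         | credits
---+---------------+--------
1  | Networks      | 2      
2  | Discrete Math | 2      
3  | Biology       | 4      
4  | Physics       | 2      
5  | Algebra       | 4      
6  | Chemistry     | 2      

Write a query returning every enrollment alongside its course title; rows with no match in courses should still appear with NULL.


LEFT JOIN keeps every row from enrollments (the left table); where course_id has no match in courses, the course columns become NULL. Walk through each enrollment:
  - enrollment 1 (Olivia): course_id=2 -> matches Discrete Math
  - enrollment 2 (Wendy): course_id=3 -> matches Biology
  - enrollment 3 (Pete): course_id=5 -> matches Algebra
  - enrollment 4 (Zoe): course_id=2 -> matches Discrete Math
  - enrollment 5 (Dave): course_id=NULL, no match -> kept with NULL
  - enrollment 6 (Victor): course_id=1 -> matches Networks
  - enrollment 7 (Chris): course_id=2 -> matches Discrete Math
All 7 rows appear; 1 has NULL course.

SQL:
SELECT a.student, b.title AS course
FROM enrollments a
LEFT JOIN courses b ON a.course_id = b.id

Result:
student | course       
--------+--------------
Olivia  | Discrete Math
Wendy   | Biology      
Pete    | Algebra      
Zoe     | Discrete Math
Dave    | NULL         
Victor  | Networks     
Chris   | Discrete Math


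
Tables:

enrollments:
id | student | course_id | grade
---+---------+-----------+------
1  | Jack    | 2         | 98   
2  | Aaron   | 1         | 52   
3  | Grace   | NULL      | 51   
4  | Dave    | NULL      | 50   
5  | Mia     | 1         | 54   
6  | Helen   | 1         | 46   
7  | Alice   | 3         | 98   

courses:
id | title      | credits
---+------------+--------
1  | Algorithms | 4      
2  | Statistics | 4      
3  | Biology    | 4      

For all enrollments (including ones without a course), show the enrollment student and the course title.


LEFT JOIN keeps every row from enrollments (the left table); where course_id has no match in courses, the course columns become NULL. Walk through each enrollment:
  - enrollment 1 (Jack): course_id=2 -> matches Statistics
  - enrollment 2 (Aaron): course_id=1 -> matches Algorithms
  - enrollment 3 (Grace): course_id=NULL, no match -> kept with NULL
  - enrollment 4 (Dave): course_id=NULL, no match -> kept with NULL
  - enrollment 5 (Mia): course_id=1 -> matches Algorithms
  - enrollment 6 (Helen): course_id=1 -> matches Algorithms
  - enrollment 7 (Alice): course_id=3 -> matches Biology
All 7 rows appear; 2 have NULL course.

SQL:
SELECT a.student, b.title AS course
FROM enrollments a
LEFT JOIN courses b ON a.course_id = b.id

Result:
student | course    
--------+-----------
Jack    | Statistics
Aaron   | Algorithms
Grace   | NULL      
Dave    | NULL      
Mia     | Algorithms
Helen   | Algorithms
Alice   | Biology   


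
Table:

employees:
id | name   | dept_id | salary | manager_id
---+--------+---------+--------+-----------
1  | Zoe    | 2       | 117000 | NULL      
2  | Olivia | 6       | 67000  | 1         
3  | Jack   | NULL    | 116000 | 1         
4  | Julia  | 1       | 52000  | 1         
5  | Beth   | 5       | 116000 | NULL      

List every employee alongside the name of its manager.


This is a self-join: employees is joined to a second copy of itself, matching each row's manager_id to another row's id. Use LEFT JOIN so rows with manager_id=NULL are kept.
  - employee 1 (Zoe): manager_id=NULL -> NULL
  - employee 2 (Olivia): manager_id=1 -> Zoe
  - employee 3 (Jack): manager_id=1 -> Zoe
  - employee 4 (Julia): manager_id=1 -> Zoe
  - employee 5 (Beth): manager_id=NULL -> NULL

SQL:
SELECT a.name AS item, b.name AS manager
FROM employees a
LEFT JOIN employees b ON a.manager_id = b.id

Result:
item   | manager
-------+--------
Zoe    | NULL   
Olivia | Zoe    
Jack   | Zoe    
Julia  | Zoe    
Beth   | NULL   


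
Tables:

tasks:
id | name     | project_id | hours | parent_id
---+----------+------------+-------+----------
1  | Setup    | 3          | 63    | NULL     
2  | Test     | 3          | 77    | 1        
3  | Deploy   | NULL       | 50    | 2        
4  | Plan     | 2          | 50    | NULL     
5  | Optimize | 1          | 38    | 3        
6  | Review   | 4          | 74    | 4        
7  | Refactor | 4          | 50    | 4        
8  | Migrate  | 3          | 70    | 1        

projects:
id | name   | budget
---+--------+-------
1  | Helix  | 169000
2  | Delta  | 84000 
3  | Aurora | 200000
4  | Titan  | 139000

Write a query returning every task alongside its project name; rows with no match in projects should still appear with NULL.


LEFT JOIN keeps every row from tasks (the left table); where project_id has no match in projects, the project columns become NULL. Walk through each task:
  - task 1 (Setup): project_id=3 -> matches Aurora
  - task 2 (Test): project_id=3 -> matches Aurora
  - task 3 (Deploy): project_id=NULL, no match -> kept with NULL
  - task 4 (Plan): project_id=2 -> matches Delta
  - task 5 (Optimize): project_id=1 -> matches Helix
  - task 6 (Review): project_id=4 -> matches Titan
  - task 7 (Refactor): project_id=4 -> matches Titan
  - task 8 (Migrate): project_id=3 -> matches Aurora
All 8 rows appear; 1 has NULL project.

SQL:
SELECT a.name, b.name AS project
FROM tasks a
LEFT JOIN projects b ON a.project_id = b.id

Result:
name     | project
---------+--------
Setup    | Aurora 
Test     | Aurora 
Deploy   | NULL   
Plan     | Delta  
Optimize | Helix  
Review   | Titan  
Refactor | Titan  
Migrate  | Aurora 


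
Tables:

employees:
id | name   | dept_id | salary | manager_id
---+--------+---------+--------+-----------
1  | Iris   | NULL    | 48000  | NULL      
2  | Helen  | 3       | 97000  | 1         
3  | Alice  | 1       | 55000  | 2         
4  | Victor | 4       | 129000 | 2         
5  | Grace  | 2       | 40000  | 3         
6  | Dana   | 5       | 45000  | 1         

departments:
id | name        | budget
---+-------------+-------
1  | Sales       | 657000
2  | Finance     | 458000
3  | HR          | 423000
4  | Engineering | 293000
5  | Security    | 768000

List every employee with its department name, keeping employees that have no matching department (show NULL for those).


LEFT JOIN keeps every row from employees (the left table); where dept_id has no match in departments, the department columns become NULL. Walk through each employee:
  - employee 1 (Iris): dept_id=NULL, no match -> kept with NULL
  - employee 2 (Helen): dept_id=3 -> matches HR
  - employee 3 (Alice): dept_id=1 -> matches Sales
  - employee 4 (Victor): dept_id=4 -> matches Engineering
  - employee 5 (Grace): dept_id=2 -> matches Finance
  - employee 6 (Dana): dept_id=5 -> matches Security
All 6 rows appear; 1 has NULL department.

SQL:
SELECT a.name, b.name AS department
FROM employees a
LEFT JOIN departments b ON a.dept_id = b.id

Result:
name   | department 
-------+------------
Iris   | NULL       
Helen  | HR         
Alice  | Sales      
Victor | Engineering
Grace  | Finance    
Dana   | Security   


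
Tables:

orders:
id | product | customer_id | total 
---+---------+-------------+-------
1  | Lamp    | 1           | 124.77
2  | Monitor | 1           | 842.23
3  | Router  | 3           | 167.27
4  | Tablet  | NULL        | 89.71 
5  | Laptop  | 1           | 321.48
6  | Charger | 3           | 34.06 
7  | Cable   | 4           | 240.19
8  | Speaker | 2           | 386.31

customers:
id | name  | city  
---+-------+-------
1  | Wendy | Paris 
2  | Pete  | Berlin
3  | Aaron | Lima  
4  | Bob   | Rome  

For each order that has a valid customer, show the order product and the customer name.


INNER JOIN keeps only orders rows whose customer_id matches an id in customers. Walk through each order:
  - order 1 (Lamp): customer_id=1 -> matches Wendy
  - order 2 (Monitor): customer_id=1 -> matches Wendy
  - order 3 (Router): customer_id=3 -> matches Aaron
  - order 4 (Tablet): customer_id=NULL, no match -> dropped
  - order 5 (Laptop): customer_id=1 -> matches Wendy
  - order 6 (Charger): customer_id=3 -> matches Aaron
  - order 7 (Cable): customer_id=4 -> matches Bob
  - order 8 (Speaker): customer_id=2 -> matches Pete
So 1 of 8 rows is dropped.

SQL:
SELECT a.product, b.name AS customer
FROM orders a
INNER JOIN customers b ON a.customer_id = b.id

Result:
product | customer
--------+---------
Lamp    | Wendy   
Monitor | Wendy   
Router  | Aaron   
Laptop  | Wendy   
Charger | Aaron   
Cable   | Bob     
Speaker | Pete    


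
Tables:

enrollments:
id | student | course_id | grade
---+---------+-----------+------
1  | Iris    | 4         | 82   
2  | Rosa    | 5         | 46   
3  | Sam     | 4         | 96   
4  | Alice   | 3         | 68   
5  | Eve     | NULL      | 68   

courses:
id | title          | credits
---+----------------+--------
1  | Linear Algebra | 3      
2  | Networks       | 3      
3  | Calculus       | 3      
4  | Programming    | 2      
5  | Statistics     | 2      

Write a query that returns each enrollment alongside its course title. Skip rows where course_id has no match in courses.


INNER JOIN keeps only enrollments rows whose course_id matches an id in courses. Walk through each enrollment:
  - enrollment 1 (Iris): course_id=4 -> matches Programming
  - enrollment 2 (Rosa): course_id=5 -> matches Statistics
  - enrollment 3 (Sam): course_id=4 -> matches Programming
  - enrollment 4 (Alice): course_id=3 -> matches Calculus
  - enrollment 5 (Eve): course_id=NULL, no match -> dropped
So 1 of 5 rows is dropped.

SQL:
SELECT a.student, b.title AS course
FROM enrollments a
INNER JOIN courses b ON a.course_id = b.id

Result:
student | course     
--------+------------
Iris    | Programming
Rosa    | Statistics 
Sam     | Programming
Alice   | Calculus   


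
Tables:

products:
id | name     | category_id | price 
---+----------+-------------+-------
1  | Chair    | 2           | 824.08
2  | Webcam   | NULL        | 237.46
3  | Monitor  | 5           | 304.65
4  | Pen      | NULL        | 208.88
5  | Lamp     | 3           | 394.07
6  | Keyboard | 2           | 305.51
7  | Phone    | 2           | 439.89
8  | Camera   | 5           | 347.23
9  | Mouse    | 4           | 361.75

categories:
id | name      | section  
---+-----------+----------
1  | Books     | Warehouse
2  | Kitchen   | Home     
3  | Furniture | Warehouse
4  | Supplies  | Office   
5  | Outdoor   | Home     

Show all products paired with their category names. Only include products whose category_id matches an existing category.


INNER JOIN keeps only products rows whose category_id matches an id in categories. Walk through each product:
  - product 1 (Chair): category_id=2 -> matches Kitchen
  - product 2 (Webcam): category_id=NULL, no match -> dropped
  - product 3 (Monitor): category_id=5 -> matches Outdoor
  - product 4 (Pen): category_id=NULL, no match -> dropped
  - product 5 (Lamp): category_id=3 -> matches Furniture
  - product 6 (Keyboard): category_id=2 -> matches Kitchen
  - product 7 (Phone): category_id=2 -> matches Kitchen
  - product 8 (Camera): category_id=5 -> matches Outdoor
  - product 9 (Mouse): category_id=4 -> matches Supplies
So 2 of 9 rows are dropped.

SQL:
SELECT a.name, b.name AS category
FROM products a
INNER JOIN categories b ON a.category_id = b.id

Result:
name     | category 
---------+----------
Chair    | Kitchen  
Monitor  | Outdoor  
Lamp     | Furniture
Keyboard | Kitchen  
Phone    | Kitchen  
Camera   | Outdoor  
Mouse    | Supplies 


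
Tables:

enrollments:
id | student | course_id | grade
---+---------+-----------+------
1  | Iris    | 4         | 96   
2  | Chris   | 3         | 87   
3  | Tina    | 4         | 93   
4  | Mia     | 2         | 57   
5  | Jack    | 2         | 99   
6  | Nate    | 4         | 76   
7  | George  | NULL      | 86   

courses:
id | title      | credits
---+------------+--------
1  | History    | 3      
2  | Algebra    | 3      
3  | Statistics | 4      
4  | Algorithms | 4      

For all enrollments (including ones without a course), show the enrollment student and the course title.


LEFT JOIN keeps every row from enrollments (the left table); where course_id has no match in courses, the course columns become NULL. Walk through each enrollment:
  - enrollment 1 (Iris): course_id=4 -> matches Algorithms
  - enrollment 2 (Chris): course_id=3 -> matches Statistics
  - enrollment 3 (Tina): course_id=4 -> matches Algorithms
  - enrollment 4 (Mia): course_id=2 -> matches Algebra
  - enrollment 5 (Jack): course_id=2 -> matches Algebra
  - enrollment 6 (Nate): course_id=4 -> matches Algorithms
  - enrollment 7 (George): course_id=NULL, no match -> kept with NULL
All 7 rows appear; 1 has NULL course.

SQL:
SELECT a.student, b.title AS course
FROM enrollments a
LEFT JOIN courses b ON a.course_id = b.id

Result:
student | course    
--------+-----------
Iris    | Algorithms
Chris   | Statistics
Tina    | Algorithms
Mia     | Algebra   
Jack    | Algebra   
Nate    | Algorithms
George  | NULL      


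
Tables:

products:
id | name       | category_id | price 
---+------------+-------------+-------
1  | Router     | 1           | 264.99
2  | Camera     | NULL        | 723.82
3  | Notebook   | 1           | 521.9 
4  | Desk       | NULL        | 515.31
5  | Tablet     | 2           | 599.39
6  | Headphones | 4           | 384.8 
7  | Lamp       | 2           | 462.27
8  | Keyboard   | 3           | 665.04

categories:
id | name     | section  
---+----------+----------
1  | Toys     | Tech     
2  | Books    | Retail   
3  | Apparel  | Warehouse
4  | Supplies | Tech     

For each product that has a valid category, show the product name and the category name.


INNER JOIN keeps only products rows whose category_id matches an id in categories. Walk through each product:
  - product 1 (Router): category_id=1 -> matches Toys
  - product 2 (Camera): category_id=NULL, no match -> dropped
  - product 3 (Notebook): category_id=1 -> matches Toys
  - product 4 (Desk): category_id=NULL, no match -> dropped
  - product 5 (Tablet): category_id=2 -> matches Books
  - product 6 (Headphones): category_id=4 -> matches Supplies
  - product 7 (Lamp): category_id=2 -> matches Books
  - product 8 (Keyboard): category_id=3 -> matches Apparel
So 2 of 8 rows are dropped.

SQL:
SELECT a.name, b.name AS category
FROM products a
INNER JOIN categories b ON a.category_id = b.id

Result:
name       | category
-----------+---------
Router     | Toys    
Notebook   | Toys    
Tablet     | Books   
Headphones | Supplies
Lamp       | Books   
Keyboard   | Apparel 


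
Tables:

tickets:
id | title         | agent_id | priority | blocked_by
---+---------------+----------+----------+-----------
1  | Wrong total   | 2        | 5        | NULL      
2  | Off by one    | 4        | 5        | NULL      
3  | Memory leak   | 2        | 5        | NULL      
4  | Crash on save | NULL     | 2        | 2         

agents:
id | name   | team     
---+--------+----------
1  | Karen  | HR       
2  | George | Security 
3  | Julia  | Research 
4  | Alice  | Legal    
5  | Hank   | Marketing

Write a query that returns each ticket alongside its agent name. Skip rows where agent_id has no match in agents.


INNER JOIN keeps only tickets rows whose agent_id matches an id in agents. Walk through each ticket:
  - ticket 1 (Wrong total): agent_id=2 -> matches George
  - ticket 2 (Off by one): agent_id=4 -> matches Alice
  - ticket 3 (Memory leak): agent_id=2 -> matches George
  - ticket 4 (Crash on save): agent_id=NULL, no match -> dropped
So 1 of 4 rows is dropped.

SQL:
SELECT a.title, b.name AS agent
FROM tickets a
INNER JOIN agents b ON a.agent_id = b.id

Result:
title       | agent 
------------+-------
Wrong total | George
Off by one  | Alice 
Memory leak | George


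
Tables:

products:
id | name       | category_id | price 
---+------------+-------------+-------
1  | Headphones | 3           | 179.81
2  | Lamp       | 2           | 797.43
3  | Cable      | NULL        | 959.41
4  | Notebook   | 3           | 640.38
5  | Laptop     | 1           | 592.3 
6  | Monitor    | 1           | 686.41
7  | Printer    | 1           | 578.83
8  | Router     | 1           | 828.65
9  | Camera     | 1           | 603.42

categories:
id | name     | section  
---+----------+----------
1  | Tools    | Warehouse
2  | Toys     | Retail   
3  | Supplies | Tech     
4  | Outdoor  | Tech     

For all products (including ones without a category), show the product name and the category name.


LEFT JOIN keeps every row from products (the left table); where category_id has no match in categories, the category columns become NULL. Walk through each product:
  - product 1 (Headphones): category_id=3 -> matches Supplies
  - product 2 (Lamp): category_id=2 -> matches Toys
  - product 3 (Cable): category_id=NULL, no match -> kept with NULL
  - product 4 (Notebook): category_id=3 -> matches Supplies
  - product 5 (Laptop): category_id=1 -> matches Tools
  - product 6 (Monitor): category_id=1 -> matches Tools
  - product 7 (Printer): category_id=1 -> matches Tools
  - product 8 (Router): category_id=1 -> matches Tools
  - product 9 (Camera): category_id=1 -> matches Tools
All 9 rows appear; 1 has NULL category.

SQL:
SELECT a.name, b.name AS category
FROM products a
LEFT JOIN categories b ON a.category_id = b.id

Result:
name       | category
-----------+---------
Headphones | Supplies
Lamp       | Toys    
Cable      | NULL    
Notebook   | Supplies
Laptop     | Tools   
Monitor    | Tools   
Printer    | Tools   
Router     | Tools   
Camera     | Tools   


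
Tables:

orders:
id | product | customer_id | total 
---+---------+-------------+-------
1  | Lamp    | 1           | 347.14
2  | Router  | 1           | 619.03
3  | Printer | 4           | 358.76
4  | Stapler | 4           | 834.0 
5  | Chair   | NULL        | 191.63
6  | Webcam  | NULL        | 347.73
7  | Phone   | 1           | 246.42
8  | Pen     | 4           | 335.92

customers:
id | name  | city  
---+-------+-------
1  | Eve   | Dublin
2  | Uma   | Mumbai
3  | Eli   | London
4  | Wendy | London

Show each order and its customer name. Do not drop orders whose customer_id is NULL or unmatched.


LEFT JOIN keeps every row from orders (the left table); where customer_id has no match in customers, the customer columns become NULL. Walk through each order:
  - order 1 (Lamp): customer_id=1 -> matches Eve
  - order 2 (Router): customer_id=1 -> matches Eve
  - order 3 (Printer): customer_id=4 -> matches Wendy
  - order 4 (Stapler): customer_id=4 -> matches Wendy
  - order 5 (Chair): customer_id=NULL, no match -> kept with NULL
  - order 6 (Webcam): customer_id=NULL, no match -> kept with NULL
  - order 7 (Phone): customer_id=1 -> matches Eve
  - order 8 (Pen): customer_id=4 -> matches Wendy
All 8 rows appear; 2 have NULL customer.

SQL:
SELECT a.product, b.name AS customer
FROM orders a
LEFT JOIN customers b ON a.customer_id = b.id

Result:
product | customer
--------+---------
Lamp    | Eve     
Router  | Eve     
Printer | Wendy   
Stapler | Wendy   
Chair   | NULL    
Webcam  | NULL    
Phone   | Eve     
Pen     | Wendy   


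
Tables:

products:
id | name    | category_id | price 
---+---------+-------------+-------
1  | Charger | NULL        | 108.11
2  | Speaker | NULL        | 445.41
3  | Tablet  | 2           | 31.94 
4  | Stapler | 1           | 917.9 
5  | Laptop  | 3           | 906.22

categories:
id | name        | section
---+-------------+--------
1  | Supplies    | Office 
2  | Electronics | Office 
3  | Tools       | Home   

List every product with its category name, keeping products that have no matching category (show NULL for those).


LEFT JOIN keeps every row from products (the left table); where category_id has no match in categories, the category columns become NULL. Walk through each product:
  - product 1 (Charger): category_id=NULL, no match -> kept with NULL
  - product 2 (Speaker): category_id=NULL, no match -> kept with NULL
  - product 3 (Tablet): category_id=2 -> matches Electronics
  - product 4 (Stapler): category_id=1 -> matches Supplies
  - product 5 (Laptop): category_id=3 -> matches Tools
All 5 rows appear; 2 have NULL category.

SQL:
SELECT a.name, b.name AS category
FROM products a
LEFT JOIN categories b ON a.category_id = b.id

Result:
name    | category   
--------+------------
Charger | NULL       
Speaker | NULL       
Tablet  | Electronics
Stapler | Supplies   
Laptop  | Tools      


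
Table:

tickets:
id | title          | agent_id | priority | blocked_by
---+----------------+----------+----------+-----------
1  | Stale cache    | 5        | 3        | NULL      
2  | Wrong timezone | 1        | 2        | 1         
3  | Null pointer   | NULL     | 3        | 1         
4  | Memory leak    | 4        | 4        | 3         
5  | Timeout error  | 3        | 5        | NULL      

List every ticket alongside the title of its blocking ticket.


This is a self-join: tickets is joined to a second copy of itself, matching each row's blocked_by to another row's id. Use LEFT JOIN so rows with blocked_by=NULL are kept.
  - ticket 1 (Stale cache): blocked_by=NULL -> NULL
  - ticket 2 (Wrong timezone): blocked_by=1 -> Stale cache
  - ticket 3 (Null pointer): blocked_by=1 -> Stale cache
  - ticket 4 (Memory leak): blocked_by=3 -> Null pointer
  - ticket 5 (Timeout error): blocked_by=NULL -> NULL

SQL:
SELECT a.title AS item, b.title AS blocked_by
FROM tickets a
LEFT JOIN tickets b ON a.blocked_by = b.id

Result:
item           | blocked_by  
---------------+-------------
Stale cache    | NULL        
Wrong timezone | Stale cache 
Null pointer   | Stale cache 
Memory leak    | Null pointer
Timeout error  | NULL        


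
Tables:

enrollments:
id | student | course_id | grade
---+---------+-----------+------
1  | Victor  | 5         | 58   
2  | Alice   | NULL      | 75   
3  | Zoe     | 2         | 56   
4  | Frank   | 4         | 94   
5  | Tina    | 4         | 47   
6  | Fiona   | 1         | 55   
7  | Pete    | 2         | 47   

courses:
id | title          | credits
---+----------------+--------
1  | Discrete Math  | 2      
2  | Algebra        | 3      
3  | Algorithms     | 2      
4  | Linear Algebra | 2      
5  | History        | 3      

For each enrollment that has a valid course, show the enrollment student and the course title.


INNER JOIN keeps only enrollments rows whose course_id matches an id in courses. Walk through each enrollment:
  - enrollment 1 (Victor): course_id=5 -> matches History
  - enrollment 2 (Alice): course_id=NULL, no match -> dropped
  - enrollment 3 (Zoe): course_id=2 -> matches Algebra
  - enrollment 4 (Frank): course_id=4 -> matches Linear Algebra
  - enrollment 5 (Tina): course_id=4 -> matches Linear Algebra
  - enrollment 6 (Fiona): course_id=1 -> matches Discrete Math
  - enrollment 7 (Pete): course_id=2 -> matches Algebra
So 1 of 7 rows is dropped.

SQL:
SELECT a.student, b.title AS course
FROM enrollments a
INNER JOIN courses b ON a.course_id = b.id

Result:
student | course        
--------+---------------
Victor  | History       
Zoe     | Algebra       
Frank   | Linear Algebra
Tina    | Linear Algebra
Fiona   | Discrete Math 
Pete    | Algebra       


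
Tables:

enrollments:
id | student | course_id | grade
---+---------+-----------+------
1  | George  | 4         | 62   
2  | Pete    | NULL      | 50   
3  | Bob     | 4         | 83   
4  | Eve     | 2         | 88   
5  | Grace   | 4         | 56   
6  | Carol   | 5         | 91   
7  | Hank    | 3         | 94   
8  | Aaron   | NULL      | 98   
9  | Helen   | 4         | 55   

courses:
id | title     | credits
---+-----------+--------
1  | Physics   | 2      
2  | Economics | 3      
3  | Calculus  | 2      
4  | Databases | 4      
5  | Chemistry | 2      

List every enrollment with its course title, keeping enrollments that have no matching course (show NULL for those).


LEFT JOIN keeps every row from enrollments (the left table); where course_id has no match in courses, the course columns become NULL. Walk through each enrollment:
  - enrollment 1 (George): course_id=4 -> matches Databases
  - enrollment 2 (Pete): course_id=NULL, no match -> kept with NULL
  - enrollment 3 (Bob): course_id=4 -> matches Databases
  - enrollment 4 (Eve): course_id=2 -> matches Economics
  - enrollment 5 (Grace): course_id=4 -> matches Databases
  - enrollment 6 (Carol): course_id=5 -> matches Chemistry
  - enrollment 7 (Hank): course_id=3 -> matches Calculus
  - enrollment 8 (Aaron): course_id=NULL, no match -> kept with NULL
  - enrollment 9 (Helen): course_id=4 -> matches Databases
All 9 rows appear; 2 have NULL course.

SQL:
SELECT a.student, b.title AS course
FROM enrollments a
LEFT JOIN courses b ON a.course_id = b.id

Result:
student | course   
--------+----------
George  | Databases
Pete    | NULL     
Bob     | Databases
Eve     | Economics
Grace   | Databases
Carol   | Chemistry
Hank    | Calculus 
Aaron   | NULL     
Helen   | Databases


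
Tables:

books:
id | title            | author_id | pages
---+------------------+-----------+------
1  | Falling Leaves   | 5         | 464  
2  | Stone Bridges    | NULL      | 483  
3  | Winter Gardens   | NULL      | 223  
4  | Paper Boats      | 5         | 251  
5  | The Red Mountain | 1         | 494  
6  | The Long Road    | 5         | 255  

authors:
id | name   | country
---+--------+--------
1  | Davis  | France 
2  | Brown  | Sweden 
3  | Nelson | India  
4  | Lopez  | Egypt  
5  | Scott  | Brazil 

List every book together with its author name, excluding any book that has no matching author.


INNER JOIN keeps only books rows whose author_id matches an id in authors. Walk through each book:
  - book 1 (Falling Leaves): author_id=5 -> matches Scott
  - book 2 (Stone Bridges): author_id=NULL, no match -> dropped
  - book 3 (Winter Gardens): author_id=NULL, no match -> dropped
  - book 4 (Paper Boats): author_id=5 -> matches Scott
  - book 5 (The Red Mountain): author_id=1 -> matches Davis
  - book 6 (The Long Road): author_id=5 -> matches Scott
So 2 of 6 rows are dropped.

SQL:
SELECT a.title, b.name AS author
FROM books a
INNER JOIN authors b ON a.author_id = b.id

Result:
title            | author
-----------------+-------
Falling Leaves   | Scott 
Paper Boats      | Scott 
The Red Mountain | Davis 
The Long Road    | Scott 


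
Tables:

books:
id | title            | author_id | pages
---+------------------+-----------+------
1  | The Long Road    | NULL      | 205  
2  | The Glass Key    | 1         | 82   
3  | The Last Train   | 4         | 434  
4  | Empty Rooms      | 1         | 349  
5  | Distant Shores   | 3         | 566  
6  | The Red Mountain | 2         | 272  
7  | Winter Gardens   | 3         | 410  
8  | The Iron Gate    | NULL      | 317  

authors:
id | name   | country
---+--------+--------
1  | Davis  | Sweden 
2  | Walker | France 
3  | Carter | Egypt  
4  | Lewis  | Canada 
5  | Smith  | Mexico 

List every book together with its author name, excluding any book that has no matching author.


INNER JOIN keeps only books rows whose author_id matches an id in authors. Walk through each book:
  - book 1 (The Long Road): author_id=NULL, no match -> dropped
  - book 2 (The Glass Key): author_id=1 -> matches Davis
  - book 3 (The Last Train): author_id=4 -> matches Lewis
  - book 4 (Empty Rooms): author_id=1 -> matches Davis
  - book 5 (Distant Shores): author_id=3 -> matches Carter
  - book 6 (The Red Mountain): author_id=2 -> matches Walker
  - book 7 (Winter Gardens): author_id=3 -> matches Carter
  - book 8 (The Iron Gate): author_id=NULL, no match -> dropped
So 2 of 8 rows are dropped.

SQL:
SELECT a.title, b.name AS author
FROM books a
INNER JOIN authors b ON a.author_id = b.id

Result:
title            | author
-----------------+-------
The Glass Key    | Davis 
The Last Train   | Lewis 
Empty Rooms      | Davis 
Distant Shores   | Carter
The Red Mountain | Walker
Winter Gardens   | Carter


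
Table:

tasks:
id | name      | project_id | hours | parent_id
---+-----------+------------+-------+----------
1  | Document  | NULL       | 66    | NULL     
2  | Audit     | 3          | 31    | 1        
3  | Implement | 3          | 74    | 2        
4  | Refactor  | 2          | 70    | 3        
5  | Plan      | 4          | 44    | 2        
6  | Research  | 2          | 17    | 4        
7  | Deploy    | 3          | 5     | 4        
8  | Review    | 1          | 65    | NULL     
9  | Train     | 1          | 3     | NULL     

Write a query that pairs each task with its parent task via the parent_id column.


This is a self-join: tasks is joined to a second copy of itself, matching each row's parent_id to another row's id. Use LEFT JOIN so rows with parent_id=NULL are kept.
  - task 1 (Document): parent_id=NULL -> NULL
  - task 2 (Audit): parent_id=1 -> Document
  - task 3 (Implement): parent_id=2 -> Audit
  - task 4 (Refactor): parent_id=3 -> Implement
  - task 5 (Plan): parent_id=2 -> Audit
  - task 6 (Research): parent_id=4 -> Refactor
  - task 7 (Deploy): parent_id=4 -> Refactor
  - task 8 (Review): parent_id=NULL -> NULL
  - task 9 (Train): parent_id=NULL -> NULL

SQL:
SELECT a.name AS item, b.name AS parent
FROM tasks a
LEFT JOIN tasks b ON a.parent_id = b.id

Result:
item      | parent   
----------+----------
Document  | NULL     
Audit     | Document 
Implement | Audit    
Refactor  | Implement
Plan      | Audit    
Research  | Refactor 
Deploy    | Refactor 
Review    | NULL     
Train     | NULL     


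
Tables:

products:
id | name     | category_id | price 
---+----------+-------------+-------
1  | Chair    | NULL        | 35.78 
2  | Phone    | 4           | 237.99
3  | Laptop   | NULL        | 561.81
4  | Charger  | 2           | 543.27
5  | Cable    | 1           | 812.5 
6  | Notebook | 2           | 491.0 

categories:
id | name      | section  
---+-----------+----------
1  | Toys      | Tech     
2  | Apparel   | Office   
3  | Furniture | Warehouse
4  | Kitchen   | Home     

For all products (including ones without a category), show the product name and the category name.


LEFT JOIN keeps every row from products (the left table); where category_id has no match in categories, the category columns become NULL. Walk through each product:
  - product 1 (Chair): category_id=NULL, no match -> kept with NULL
  - product 2 (Phone): category_id=4 -> matches Kitchen
  - product 3 (Laptop): category_id=NULL, no match -> kept with NULL
  - product 4 (Charger): category_id=2 -> matches Apparel
  - product 5 (Cable): category_id=1 -> matches Toys
  - product 6 (Notebook): category_id=2 -> matches Apparel
All 6 rows appear; 2 have NULL category.

SQL:
SELECT a.name, b.name AS category
FROM products a
LEFT JOIN categories b ON a.category_id = b.id

Result:
name     | category
---------+---------
Chair    | NULL    
Phone    | Kitchen 
Laptop   | NULL    
Charger  | Apparel 
Cable    | Toys    
Notebook | Apparel 
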